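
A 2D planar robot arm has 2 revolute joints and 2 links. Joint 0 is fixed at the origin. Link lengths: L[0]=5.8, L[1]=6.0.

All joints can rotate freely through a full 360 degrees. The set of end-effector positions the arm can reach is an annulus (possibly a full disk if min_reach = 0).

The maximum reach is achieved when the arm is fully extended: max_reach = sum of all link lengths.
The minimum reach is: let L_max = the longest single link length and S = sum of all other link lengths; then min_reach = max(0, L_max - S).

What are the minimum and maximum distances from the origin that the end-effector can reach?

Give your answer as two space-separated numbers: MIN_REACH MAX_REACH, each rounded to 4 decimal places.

Link lengths: [5.8, 6.0]
max_reach = 5.8 + 6 = 11.8
L_max = max([5.8, 6.0]) = 6
S (sum of others) = 11.8 - 6 = 5.8
min_reach = max(0, 6 - 5.8) = max(0, 0.2) = 0.2

Answer: 0.2000 11.8000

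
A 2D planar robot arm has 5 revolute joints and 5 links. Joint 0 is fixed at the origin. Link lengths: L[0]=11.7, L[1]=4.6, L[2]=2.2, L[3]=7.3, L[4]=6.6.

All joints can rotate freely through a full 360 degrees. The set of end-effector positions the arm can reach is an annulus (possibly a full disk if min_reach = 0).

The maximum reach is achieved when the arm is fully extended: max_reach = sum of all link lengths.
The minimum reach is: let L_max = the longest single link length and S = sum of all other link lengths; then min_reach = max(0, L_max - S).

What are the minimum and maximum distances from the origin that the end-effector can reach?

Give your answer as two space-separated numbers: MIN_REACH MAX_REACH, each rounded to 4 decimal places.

Link lengths: [11.7, 4.6, 2.2, 7.3, 6.6]
max_reach = 11.7 + 4.6 + 2.2 + 7.3 + 6.6 = 32.4
L_max = max([11.7, 4.6, 2.2, 7.3, 6.6]) = 11.7
S (sum of others) = 32.4 - 11.7 = 20.7
min_reach = max(0, 11.7 - 20.7) = max(0, -9) = 0

Answer: 0.0000 32.4000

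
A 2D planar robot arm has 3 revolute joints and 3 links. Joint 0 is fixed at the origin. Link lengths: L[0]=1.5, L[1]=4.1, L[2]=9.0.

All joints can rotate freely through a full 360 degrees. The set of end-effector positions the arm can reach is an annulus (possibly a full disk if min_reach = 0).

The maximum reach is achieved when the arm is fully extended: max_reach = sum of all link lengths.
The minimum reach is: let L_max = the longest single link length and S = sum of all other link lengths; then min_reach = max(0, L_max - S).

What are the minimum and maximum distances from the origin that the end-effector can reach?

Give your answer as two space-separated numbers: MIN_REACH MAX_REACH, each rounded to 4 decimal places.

Link lengths: [1.5, 4.1, 9.0]
max_reach = 1.5 + 4.1 + 9 = 14.6
L_max = max([1.5, 4.1, 9.0]) = 9
S (sum of others) = 14.6 - 9 = 5.6
min_reach = max(0, 9 - 5.6) = max(0, 3.4) = 3.4

Answer: 3.4000 14.6000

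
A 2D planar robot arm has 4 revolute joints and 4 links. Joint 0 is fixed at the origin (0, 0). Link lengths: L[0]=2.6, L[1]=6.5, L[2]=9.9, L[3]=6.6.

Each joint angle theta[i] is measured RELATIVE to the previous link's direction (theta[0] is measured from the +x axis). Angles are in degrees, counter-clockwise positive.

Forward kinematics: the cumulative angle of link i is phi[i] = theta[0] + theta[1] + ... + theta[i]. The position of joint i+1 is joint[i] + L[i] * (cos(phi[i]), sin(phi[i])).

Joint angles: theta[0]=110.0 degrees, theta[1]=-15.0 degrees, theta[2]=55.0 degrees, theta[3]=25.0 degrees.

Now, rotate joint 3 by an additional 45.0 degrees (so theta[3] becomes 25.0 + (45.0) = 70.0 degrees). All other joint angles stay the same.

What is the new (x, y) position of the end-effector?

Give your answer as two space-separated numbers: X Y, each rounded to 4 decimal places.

joint[0] = (0.0000, 0.0000)  (base)
link 0: phi[0] = 110 = 110 deg
  cos(110 deg) = -0.3420, sin(110 deg) = 0.9397
  joint[1] = (0.0000, 0.0000) + 2.6 * (-0.3420, 0.9397) = (0.0000 + -0.8893, 0.0000 + 2.4432) = (-0.8893, 2.4432)
link 1: phi[1] = 110 + -15 = 95 deg
  cos(95 deg) = -0.0872, sin(95 deg) = 0.9962
  joint[2] = (-0.8893, 2.4432) + 6.5 * (-0.0872, 0.9962) = (-0.8893 + -0.5665, 2.4432 + 6.4753) = (-1.4558, 8.9185)
link 2: phi[2] = 110 + -15 + 55 = 150 deg
  cos(150 deg) = -0.8660, sin(150 deg) = 0.5000
  joint[3] = (-1.4558, 8.9185) + 9.9 * (-0.8660, 0.5000) = (-1.4558 + -8.5737, 8.9185 + 4.9500) = (-10.0294, 13.8685)
link 3: phi[3] = 110 + -15 + 55 + 70 = 220 deg
  cos(220 deg) = -0.7660, sin(220 deg) = -0.6428
  joint[4] = (-10.0294, 13.8685) + 6.6 * (-0.7660, -0.6428) = (-10.0294 + -5.0559, 13.8685 + -4.2424) = (-15.0853, 9.6261)
End effector: (-15.0853, 9.6261)

Answer: -15.0853 9.6261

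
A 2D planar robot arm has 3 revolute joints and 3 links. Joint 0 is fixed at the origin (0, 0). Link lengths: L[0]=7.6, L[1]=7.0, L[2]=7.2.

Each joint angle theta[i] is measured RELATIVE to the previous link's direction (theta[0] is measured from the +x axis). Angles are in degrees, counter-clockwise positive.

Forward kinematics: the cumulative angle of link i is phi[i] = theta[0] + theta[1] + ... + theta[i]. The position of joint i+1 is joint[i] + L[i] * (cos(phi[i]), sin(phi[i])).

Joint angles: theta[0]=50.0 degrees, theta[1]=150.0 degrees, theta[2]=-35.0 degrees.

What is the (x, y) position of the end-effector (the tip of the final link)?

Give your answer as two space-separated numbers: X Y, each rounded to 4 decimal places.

Answer: -8.6473 5.2913

Derivation:
joint[0] = (0.0000, 0.0000)  (base)
link 0: phi[0] = 50 = 50 deg
  cos(50 deg) = 0.6428, sin(50 deg) = 0.7660
  joint[1] = (0.0000, 0.0000) + 7.6 * (0.6428, 0.7660) = (0.0000 + 4.8852, 0.0000 + 5.8219) = (4.8852, 5.8219)
link 1: phi[1] = 50 + 150 = 200 deg
  cos(200 deg) = -0.9397, sin(200 deg) = -0.3420
  joint[2] = (4.8852, 5.8219) + 7 * (-0.9397, -0.3420) = (4.8852 + -6.5778, 5.8219 + -2.3941) = (-1.6927, 3.4278)
link 2: phi[2] = 50 + 150 + -35 = 165 deg
  cos(165 deg) = -0.9659, sin(165 deg) = 0.2588
  joint[3] = (-1.6927, 3.4278) + 7.2 * (-0.9659, 0.2588) = (-1.6927 + -6.9547, 3.4278 + 1.8635) = (-8.6473, 5.2913)
End effector: (-8.6473, 5.2913)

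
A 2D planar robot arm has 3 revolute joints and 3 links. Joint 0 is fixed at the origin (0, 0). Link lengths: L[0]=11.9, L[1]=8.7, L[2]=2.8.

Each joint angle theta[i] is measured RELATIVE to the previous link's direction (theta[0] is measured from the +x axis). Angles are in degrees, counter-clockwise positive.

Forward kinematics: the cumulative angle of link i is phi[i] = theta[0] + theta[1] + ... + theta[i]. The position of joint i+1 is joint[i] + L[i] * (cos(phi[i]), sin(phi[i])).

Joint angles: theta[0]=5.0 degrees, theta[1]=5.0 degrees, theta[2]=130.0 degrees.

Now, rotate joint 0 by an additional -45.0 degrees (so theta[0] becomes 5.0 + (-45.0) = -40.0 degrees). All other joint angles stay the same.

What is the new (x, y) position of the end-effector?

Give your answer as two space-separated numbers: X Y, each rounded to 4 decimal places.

joint[0] = (0.0000, 0.0000)  (base)
link 0: phi[0] = -40 = -40 deg
  cos(-40 deg) = 0.7660, sin(-40 deg) = -0.6428
  joint[1] = (0.0000, 0.0000) + 11.9 * (0.7660, -0.6428) = (0.0000 + 9.1159, 0.0000 + -7.6492) = (9.1159, -7.6492)
link 1: phi[1] = -40 + 5 = -35 deg
  cos(-35 deg) = 0.8192, sin(-35 deg) = -0.5736
  joint[2] = (9.1159, -7.6492) + 8.7 * (0.8192, -0.5736) = (9.1159 + 7.1266, -7.6492 + -4.9901) = (16.2426, -12.6393)
link 2: phi[2] = -40 + 5 + 130 = 95 deg
  cos(95 deg) = -0.0872, sin(95 deg) = 0.9962
  joint[3] = (16.2426, -12.6393) + 2.8 * (-0.0872, 0.9962) = (16.2426 + -0.2440, -12.6393 + 2.7893) = (15.9985, -9.8499)
End effector: (15.9985, -9.8499)

Answer: 15.9985 -9.8499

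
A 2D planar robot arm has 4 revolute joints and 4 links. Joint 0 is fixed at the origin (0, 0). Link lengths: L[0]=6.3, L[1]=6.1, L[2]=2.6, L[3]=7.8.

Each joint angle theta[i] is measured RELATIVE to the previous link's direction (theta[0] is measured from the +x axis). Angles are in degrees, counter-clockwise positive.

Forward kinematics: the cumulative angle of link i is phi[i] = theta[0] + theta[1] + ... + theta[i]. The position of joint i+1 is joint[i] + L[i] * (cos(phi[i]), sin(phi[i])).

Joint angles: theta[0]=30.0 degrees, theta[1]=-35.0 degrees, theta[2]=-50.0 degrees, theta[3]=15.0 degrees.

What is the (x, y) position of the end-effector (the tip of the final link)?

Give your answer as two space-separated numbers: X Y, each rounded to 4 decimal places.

Answer: 18.9992 -4.5252

Derivation:
joint[0] = (0.0000, 0.0000)  (base)
link 0: phi[0] = 30 = 30 deg
  cos(30 deg) = 0.8660, sin(30 deg) = 0.5000
  joint[1] = (0.0000, 0.0000) + 6.3 * (0.8660, 0.5000) = (0.0000 + 5.4560, 0.0000 + 3.1500) = (5.4560, 3.1500)
link 1: phi[1] = 30 + -35 = -5 deg
  cos(-5 deg) = 0.9962, sin(-5 deg) = -0.0872
  joint[2] = (5.4560, 3.1500) + 6.1 * (0.9962, -0.0872) = (5.4560 + 6.0768, 3.1500 + -0.5317) = (11.5327, 2.6183)
link 2: phi[2] = 30 + -35 + -50 = -55 deg
  cos(-55 deg) = 0.5736, sin(-55 deg) = -0.8192
  joint[3] = (11.5327, 2.6183) + 2.6 * (0.5736, -0.8192) = (11.5327 + 1.4913, 2.6183 + -2.1298) = (13.0240, 0.4886)
link 3: phi[3] = 30 + -35 + -50 + 15 = -40 deg
  cos(-40 deg) = 0.7660, sin(-40 deg) = -0.6428
  joint[4] = (13.0240, 0.4886) + 7.8 * (0.7660, -0.6428) = (13.0240 + 5.9751, 0.4886 + -5.0137) = (18.9992, -4.5252)
End effector: (18.9992, -4.5252)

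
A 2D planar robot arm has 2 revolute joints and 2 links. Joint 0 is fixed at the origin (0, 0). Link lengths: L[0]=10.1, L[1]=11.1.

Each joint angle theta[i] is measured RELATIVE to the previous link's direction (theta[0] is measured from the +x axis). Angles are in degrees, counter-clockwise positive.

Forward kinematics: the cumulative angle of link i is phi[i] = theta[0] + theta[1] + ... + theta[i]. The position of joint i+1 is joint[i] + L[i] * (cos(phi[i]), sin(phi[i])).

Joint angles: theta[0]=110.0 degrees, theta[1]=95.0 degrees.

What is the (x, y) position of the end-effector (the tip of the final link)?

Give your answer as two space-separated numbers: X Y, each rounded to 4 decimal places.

Answer: -13.5144 4.7998

Derivation:
joint[0] = (0.0000, 0.0000)  (base)
link 0: phi[0] = 110 = 110 deg
  cos(110 deg) = -0.3420, sin(110 deg) = 0.9397
  joint[1] = (0.0000, 0.0000) + 10.1 * (-0.3420, 0.9397) = (0.0000 + -3.4544, 0.0000 + 9.4909) = (-3.4544, 9.4909)
link 1: phi[1] = 110 + 95 = 205 deg
  cos(205 deg) = -0.9063, sin(205 deg) = -0.4226
  joint[2] = (-3.4544, 9.4909) + 11.1 * (-0.9063, -0.4226) = (-3.4544 + -10.0600, 9.4909 + -4.6911) = (-13.5144, 4.7998)
End effector: (-13.5144, 4.7998)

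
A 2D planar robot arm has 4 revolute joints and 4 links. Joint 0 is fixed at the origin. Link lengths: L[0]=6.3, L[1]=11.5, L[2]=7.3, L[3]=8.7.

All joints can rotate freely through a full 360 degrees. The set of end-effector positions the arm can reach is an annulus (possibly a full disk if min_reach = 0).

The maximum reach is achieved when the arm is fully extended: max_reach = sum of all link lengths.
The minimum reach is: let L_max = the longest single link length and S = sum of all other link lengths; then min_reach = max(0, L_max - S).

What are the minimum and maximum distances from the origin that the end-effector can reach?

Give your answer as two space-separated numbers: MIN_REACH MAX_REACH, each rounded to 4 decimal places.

Answer: 0.0000 33.8000

Derivation:
Link lengths: [6.3, 11.5, 7.3, 8.7]
max_reach = 6.3 + 11.5 + 7.3 + 8.7 = 33.8
L_max = max([6.3, 11.5, 7.3, 8.7]) = 11.5
S (sum of others) = 33.8 - 11.5 = 22.3
min_reach = max(0, 11.5 - 22.3) = max(0, -10.8) = 0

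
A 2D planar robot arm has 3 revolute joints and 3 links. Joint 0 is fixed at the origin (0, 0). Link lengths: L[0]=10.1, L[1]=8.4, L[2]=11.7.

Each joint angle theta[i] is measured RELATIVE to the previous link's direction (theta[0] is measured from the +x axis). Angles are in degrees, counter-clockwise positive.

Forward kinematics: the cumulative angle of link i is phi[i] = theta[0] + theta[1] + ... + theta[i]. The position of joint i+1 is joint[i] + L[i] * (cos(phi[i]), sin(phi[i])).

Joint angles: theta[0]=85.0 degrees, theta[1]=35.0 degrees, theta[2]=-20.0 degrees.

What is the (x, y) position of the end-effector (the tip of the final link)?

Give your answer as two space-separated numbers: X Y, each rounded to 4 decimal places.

joint[0] = (0.0000, 0.0000)  (base)
link 0: phi[0] = 85 = 85 deg
  cos(85 deg) = 0.0872, sin(85 deg) = 0.9962
  joint[1] = (0.0000, 0.0000) + 10.1 * (0.0872, 0.9962) = (0.0000 + 0.8803, 0.0000 + 10.0616) = (0.8803, 10.0616)
link 1: phi[1] = 85 + 35 = 120 deg
  cos(120 deg) = -0.5000, sin(120 deg) = 0.8660
  joint[2] = (0.8803, 10.0616) + 8.4 * (-0.5000, 0.8660) = (0.8803 + -4.2000, 10.0616 + 7.2746) = (-3.3197, 17.3362)
link 2: phi[2] = 85 + 35 + -20 = 100 deg
  cos(100 deg) = -0.1736, sin(100 deg) = 0.9848
  joint[3] = (-3.3197, 17.3362) + 11.7 * (-0.1736, 0.9848) = (-3.3197 + -2.0317, 17.3362 + 11.5223) = (-5.3514, 28.8584)
End effector: (-5.3514, 28.8584)

Answer: -5.3514 28.8584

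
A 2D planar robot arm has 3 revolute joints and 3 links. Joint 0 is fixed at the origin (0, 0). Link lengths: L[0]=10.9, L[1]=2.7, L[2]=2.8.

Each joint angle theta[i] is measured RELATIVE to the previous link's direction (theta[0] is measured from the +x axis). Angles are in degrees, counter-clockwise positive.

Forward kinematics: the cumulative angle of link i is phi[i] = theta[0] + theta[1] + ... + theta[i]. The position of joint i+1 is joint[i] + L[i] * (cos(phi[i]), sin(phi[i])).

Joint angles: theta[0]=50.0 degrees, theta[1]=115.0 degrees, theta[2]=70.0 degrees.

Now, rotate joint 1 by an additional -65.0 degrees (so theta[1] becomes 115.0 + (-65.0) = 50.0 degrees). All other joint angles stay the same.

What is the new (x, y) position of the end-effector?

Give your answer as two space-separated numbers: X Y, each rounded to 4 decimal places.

joint[0] = (0.0000, 0.0000)  (base)
link 0: phi[0] = 50 = 50 deg
  cos(50 deg) = 0.6428, sin(50 deg) = 0.7660
  joint[1] = (0.0000, 0.0000) + 10.9 * (0.6428, 0.7660) = (0.0000 + 7.0064, 0.0000 + 8.3499) = (7.0064, 8.3499)
link 1: phi[1] = 50 + 50 = 100 deg
  cos(100 deg) = -0.1736, sin(100 deg) = 0.9848
  joint[2] = (7.0064, 8.3499) + 2.7 * (-0.1736, 0.9848) = (7.0064 + -0.4689, 8.3499 + 2.6590) = (6.5375, 11.0089)
link 2: phi[2] = 50 + 50 + 70 = 170 deg
  cos(170 deg) = -0.9848, sin(170 deg) = 0.1736
  joint[3] = (6.5375, 11.0089) + 2.8 * (-0.9848, 0.1736) = (6.5375 + -2.7575, 11.0089 + 0.4862) = (3.7801, 11.4951)
End effector: (3.7801, 11.4951)

Answer: 3.7801 11.4951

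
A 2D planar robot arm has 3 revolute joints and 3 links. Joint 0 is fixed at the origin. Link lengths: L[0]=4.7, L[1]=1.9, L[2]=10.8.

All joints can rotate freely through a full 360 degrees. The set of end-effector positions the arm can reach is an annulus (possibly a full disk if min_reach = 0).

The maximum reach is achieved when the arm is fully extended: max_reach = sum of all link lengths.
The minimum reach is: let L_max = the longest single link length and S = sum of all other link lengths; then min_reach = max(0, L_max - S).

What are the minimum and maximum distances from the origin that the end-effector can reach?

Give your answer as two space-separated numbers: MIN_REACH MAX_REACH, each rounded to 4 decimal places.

Link lengths: [4.7, 1.9, 10.8]
max_reach = 4.7 + 1.9 + 10.8 = 17.4
L_max = max([4.7, 1.9, 10.8]) = 10.8
S (sum of others) = 17.4 - 10.8 = 6.6
min_reach = max(0, 10.8 - 6.6) = max(0, 4.2) = 4.2

Answer: 4.2000 17.4000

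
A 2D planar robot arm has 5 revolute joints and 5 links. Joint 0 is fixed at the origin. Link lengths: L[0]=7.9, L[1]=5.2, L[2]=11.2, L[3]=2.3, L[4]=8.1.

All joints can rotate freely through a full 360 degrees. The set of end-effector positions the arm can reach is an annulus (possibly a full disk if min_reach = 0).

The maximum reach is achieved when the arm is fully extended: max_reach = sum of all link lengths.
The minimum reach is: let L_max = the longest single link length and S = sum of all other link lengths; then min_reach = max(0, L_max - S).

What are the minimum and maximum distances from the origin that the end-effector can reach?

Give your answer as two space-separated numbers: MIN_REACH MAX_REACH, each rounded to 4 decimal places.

Answer: 0.0000 34.7000

Derivation:
Link lengths: [7.9, 5.2, 11.2, 2.3, 8.1]
max_reach = 7.9 + 5.2 + 11.2 + 2.3 + 8.1 = 34.7
L_max = max([7.9, 5.2, 11.2, 2.3, 8.1]) = 11.2
S (sum of others) = 34.7 - 11.2 = 23.5
min_reach = max(0, 11.2 - 23.5) = max(0, -12.3) = 0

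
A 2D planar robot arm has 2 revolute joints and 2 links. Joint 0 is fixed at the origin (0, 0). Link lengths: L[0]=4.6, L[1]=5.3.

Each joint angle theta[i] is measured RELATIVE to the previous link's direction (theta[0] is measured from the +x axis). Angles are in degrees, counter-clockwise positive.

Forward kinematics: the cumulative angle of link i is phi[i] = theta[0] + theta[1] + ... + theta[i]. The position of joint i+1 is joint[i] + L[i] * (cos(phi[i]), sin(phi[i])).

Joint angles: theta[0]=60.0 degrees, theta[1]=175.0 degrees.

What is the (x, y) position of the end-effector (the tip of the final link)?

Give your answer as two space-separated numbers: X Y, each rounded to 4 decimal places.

Answer: -0.7400 -0.3578

Derivation:
joint[0] = (0.0000, 0.0000)  (base)
link 0: phi[0] = 60 = 60 deg
  cos(60 deg) = 0.5000, sin(60 deg) = 0.8660
  joint[1] = (0.0000, 0.0000) + 4.6 * (0.5000, 0.8660) = (0.0000 + 2.3000, 0.0000 + 3.9837) = (2.3000, 3.9837)
link 1: phi[1] = 60 + 175 = 235 deg
  cos(235 deg) = -0.5736, sin(235 deg) = -0.8192
  joint[2] = (2.3000, 3.9837) + 5.3 * (-0.5736, -0.8192) = (2.3000 + -3.0400, 3.9837 + -4.3415) = (-0.7400, -0.3578)
End effector: (-0.7400, -0.3578)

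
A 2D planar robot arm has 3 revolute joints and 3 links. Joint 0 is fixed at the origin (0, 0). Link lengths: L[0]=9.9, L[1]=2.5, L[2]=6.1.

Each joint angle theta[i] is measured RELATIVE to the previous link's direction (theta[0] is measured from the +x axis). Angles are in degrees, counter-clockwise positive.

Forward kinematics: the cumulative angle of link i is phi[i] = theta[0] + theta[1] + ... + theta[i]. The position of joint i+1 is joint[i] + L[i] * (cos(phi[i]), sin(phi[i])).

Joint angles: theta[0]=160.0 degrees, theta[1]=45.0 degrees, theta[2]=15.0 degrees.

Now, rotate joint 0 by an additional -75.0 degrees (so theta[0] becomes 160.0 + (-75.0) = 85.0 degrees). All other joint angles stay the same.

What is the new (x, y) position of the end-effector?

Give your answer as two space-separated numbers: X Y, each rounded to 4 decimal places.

joint[0] = (0.0000, 0.0000)  (base)
link 0: phi[0] = 85 = 85 deg
  cos(85 deg) = 0.0872, sin(85 deg) = 0.9962
  joint[1] = (0.0000, 0.0000) + 9.9 * (0.0872, 0.9962) = (0.0000 + 0.8628, 0.0000 + 9.8623) = (0.8628, 9.8623)
link 1: phi[1] = 85 + 45 = 130 deg
  cos(130 deg) = -0.6428, sin(130 deg) = 0.7660
  joint[2] = (0.8628, 9.8623) + 2.5 * (-0.6428, 0.7660) = (0.8628 + -1.6070, 9.8623 + 1.9151) = (-0.7441, 11.7774)
link 2: phi[2] = 85 + 45 + 15 = 145 deg
  cos(145 deg) = -0.8192, sin(145 deg) = 0.5736
  joint[3] = (-0.7441, 11.7774) + 6.1 * (-0.8192, 0.5736) = (-0.7441 + -4.9968, 11.7774 + 3.4988) = (-5.7410, 15.2763)
End effector: (-5.7410, 15.2763)

Answer: -5.7410 15.2763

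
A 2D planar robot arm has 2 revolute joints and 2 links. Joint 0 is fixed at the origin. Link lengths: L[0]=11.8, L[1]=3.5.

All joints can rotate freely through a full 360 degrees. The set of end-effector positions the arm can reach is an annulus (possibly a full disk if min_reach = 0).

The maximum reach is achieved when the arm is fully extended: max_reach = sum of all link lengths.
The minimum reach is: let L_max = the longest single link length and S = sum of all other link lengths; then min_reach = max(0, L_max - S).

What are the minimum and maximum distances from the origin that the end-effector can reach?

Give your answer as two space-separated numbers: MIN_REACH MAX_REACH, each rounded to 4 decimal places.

Answer: 8.3000 15.3000

Derivation:
Link lengths: [11.8, 3.5]
max_reach = 11.8 + 3.5 = 15.3
L_max = max([11.8, 3.5]) = 11.8
S (sum of others) = 15.3 - 11.8 = 3.5
min_reach = max(0, 11.8 - 3.5) = max(0, 8.3) = 8.3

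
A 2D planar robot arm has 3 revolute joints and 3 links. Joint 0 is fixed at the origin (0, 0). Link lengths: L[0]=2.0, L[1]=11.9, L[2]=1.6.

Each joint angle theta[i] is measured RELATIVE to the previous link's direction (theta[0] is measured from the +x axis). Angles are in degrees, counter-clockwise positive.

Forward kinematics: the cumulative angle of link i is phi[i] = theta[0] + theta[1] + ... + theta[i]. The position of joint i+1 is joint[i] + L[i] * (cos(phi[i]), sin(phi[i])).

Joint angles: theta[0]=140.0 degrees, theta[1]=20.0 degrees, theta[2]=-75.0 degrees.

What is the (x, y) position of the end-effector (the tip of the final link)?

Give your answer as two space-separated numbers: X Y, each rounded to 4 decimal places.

joint[0] = (0.0000, 0.0000)  (base)
link 0: phi[0] = 140 = 140 deg
  cos(140 deg) = -0.7660, sin(140 deg) = 0.6428
  joint[1] = (0.0000, 0.0000) + 2 * (-0.7660, 0.6428) = (0.0000 + -1.5321, 0.0000 + 1.2856) = (-1.5321, 1.2856)
link 1: phi[1] = 140 + 20 = 160 deg
  cos(160 deg) = -0.9397, sin(160 deg) = 0.3420
  joint[2] = (-1.5321, 1.2856) + 11.9 * (-0.9397, 0.3420) = (-1.5321 + -11.1823, 1.2856 + 4.0700) = (-12.7144, 5.3556)
link 2: phi[2] = 140 + 20 + -75 = 85 deg
  cos(85 deg) = 0.0872, sin(85 deg) = 0.9962
  joint[3] = (-12.7144, 5.3556) + 1.6 * (0.0872, 0.9962) = (-12.7144 + 0.1394, 5.3556 + 1.5939) = (-12.5750, 6.9495)
End effector: (-12.5750, 6.9495)

Answer: -12.5750 6.9495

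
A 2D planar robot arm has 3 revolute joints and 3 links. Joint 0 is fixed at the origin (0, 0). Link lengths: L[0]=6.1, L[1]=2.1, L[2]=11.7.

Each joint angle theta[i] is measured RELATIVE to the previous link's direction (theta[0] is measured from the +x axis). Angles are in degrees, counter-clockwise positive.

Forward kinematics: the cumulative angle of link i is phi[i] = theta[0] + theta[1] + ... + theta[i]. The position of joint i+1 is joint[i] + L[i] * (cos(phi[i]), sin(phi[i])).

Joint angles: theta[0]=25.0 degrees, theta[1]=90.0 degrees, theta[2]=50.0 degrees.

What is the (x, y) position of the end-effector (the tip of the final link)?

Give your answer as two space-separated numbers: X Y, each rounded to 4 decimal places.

Answer: -6.6604 7.5094

Derivation:
joint[0] = (0.0000, 0.0000)  (base)
link 0: phi[0] = 25 = 25 deg
  cos(25 deg) = 0.9063, sin(25 deg) = 0.4226
  joint[1] = (0.0000, 0.0000) + 6.1 * (0.9063, 0.4226) = (0.0000 + 5.5285, 0.0000 + 2.5780) = (5.5285, 2.5780)
link 1: phi[1] = 25 + 90 = 115 deg
  cos(115 deg) = -0.4226, sin(115 deg) = 0.9063
  joint[2] = (5.5285, 2.5780) + 2.1 * (-0.4226, 0.9063) = (5.5285 + -0.8875, 2.5780 + 1.9032) = (4.6410, 4.4812)
link 2: phi[2] = 25 + 90 + 50 = 165 deg
  cos(165 deg) = -0.9659, sin(165 deg) = 0.2588
  joint[3] = (4.6410, 4.4812) + 11.7 * (-0.9659, 0.2588) = (4.6410 + -11.3013, 4.4812 + 3.0282) = (-6.6604, 7.5094)
End effector: (-6.6604, 7.5094)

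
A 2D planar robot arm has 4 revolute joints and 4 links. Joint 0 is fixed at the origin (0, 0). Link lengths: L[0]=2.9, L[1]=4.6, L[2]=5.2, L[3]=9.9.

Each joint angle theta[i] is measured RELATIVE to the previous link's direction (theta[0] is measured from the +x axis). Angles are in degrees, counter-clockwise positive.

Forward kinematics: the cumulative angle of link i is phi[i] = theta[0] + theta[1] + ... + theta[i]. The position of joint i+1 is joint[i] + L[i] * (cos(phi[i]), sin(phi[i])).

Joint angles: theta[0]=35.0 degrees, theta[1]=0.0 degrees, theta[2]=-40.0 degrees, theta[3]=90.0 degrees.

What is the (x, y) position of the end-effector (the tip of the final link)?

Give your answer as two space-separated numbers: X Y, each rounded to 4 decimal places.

Answer: 12.1867 13.7109

Derivation:
joint[0] = (0.0000, 0.0000)  (base)
link 0: phi[0] = 35 = 35 deg
  cos(35 deg) = 0.8192, sin(35 deg) = 0.5736
  joint[1] = (0.0000, 0.0000) + 2.9 * (0.8192, 0.5736) = (0.0000 + 2.3755, 0.0000 + 1.6634) = (2.3755, 1.6634)
link 1: phi[1] = 35 + 0 = 35 deg
  cos(35 deg) = 0.8192, sin(35 deg) = 0.5736
  joint[2] = (2.3755, 1.6634) + 4.6 * (0.8192, 0.5736) = (2.3755 + 3.7681, 1.6634 + 2.6385) = (6.1436, 4.3018)
link 2: phi[2] = 35 + 0 + -40 = -5 deg
  cos(-5 deg) = 0.9962, sin(-5 deg) = -0.0872
  joint[3] = (6.1436, 4.3018) + 5.2 * (0.9962, -0.0872) = (6.1436 + 5.1802, 4.3018 + -0.4532) = (11.3239, 3.8486)
link 3: phi[3] = 35 + 0 + -40 + 90 = 85 deg
  cos(85 deg) = 0.0872, sin(85 deg) = 0.9962
  joint[4] = (11.3239, 3.8486) + 9.9 * (0.0872, 0.9962) = (11.3239 + 0.8628, 3.8486 + 9.8623) = (12.1867, 13.7109)
End effector: (12.1867, 13.7109)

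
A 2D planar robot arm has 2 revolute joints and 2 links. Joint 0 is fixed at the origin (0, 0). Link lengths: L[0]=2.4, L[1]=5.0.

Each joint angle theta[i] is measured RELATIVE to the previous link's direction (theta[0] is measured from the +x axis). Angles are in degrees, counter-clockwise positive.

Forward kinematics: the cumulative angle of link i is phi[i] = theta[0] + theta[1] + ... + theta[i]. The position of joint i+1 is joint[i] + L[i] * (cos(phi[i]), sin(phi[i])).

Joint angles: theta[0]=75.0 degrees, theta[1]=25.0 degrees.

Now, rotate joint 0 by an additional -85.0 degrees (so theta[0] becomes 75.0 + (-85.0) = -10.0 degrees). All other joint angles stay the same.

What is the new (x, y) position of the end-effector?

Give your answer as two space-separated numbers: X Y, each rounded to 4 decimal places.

joint[0] = (0.0000, 0.0000)  (base)
link 0: phi[0] = -10 = -10 deg
  cos(-10 deg) = 0.9848, sin(-10 deg) = -0.1736
  joint[1] = (0.0000, 0.0000) + 2.4 * (0.9848, -0.1736) = (0.0000 + 2.3635, 0.0000 + -0.4168) = (2.3635, -0.4168)
link 1: phi[1] = -10 + 25 = 15 deg
  cos(15 deg) = 0.9659, sin(15 deg) = 0.2588
  joint[2] = (2.3635, -0.4168) + 5 * (0.9659, 0.2588) = (2.3635 + 4.8296, -0.4168 + 1.2941) = (7.1932, 0.8773)
End effector: (7.1932, 0.8773)

Answer: 7.1932 0.8773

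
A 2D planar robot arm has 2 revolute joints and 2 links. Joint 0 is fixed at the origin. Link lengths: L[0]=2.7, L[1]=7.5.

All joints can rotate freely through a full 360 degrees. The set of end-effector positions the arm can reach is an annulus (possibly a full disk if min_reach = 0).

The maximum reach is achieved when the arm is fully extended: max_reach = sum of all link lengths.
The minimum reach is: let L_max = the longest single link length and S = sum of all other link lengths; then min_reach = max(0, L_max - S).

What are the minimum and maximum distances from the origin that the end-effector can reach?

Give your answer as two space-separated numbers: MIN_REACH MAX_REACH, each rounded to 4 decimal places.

Link lengths: [2.7, 7.5]
max_reach = 2.7 + 7.5 = 10.2
L_max = max([2.7, 7.5]) = 7.5
S (sum of others) = 10.2 - 7.5 = 2.7
min_reach = max(0, 7.5 - 2.7) = max(0, 4.8) = 4.8

Answer: 4.8000 10.2000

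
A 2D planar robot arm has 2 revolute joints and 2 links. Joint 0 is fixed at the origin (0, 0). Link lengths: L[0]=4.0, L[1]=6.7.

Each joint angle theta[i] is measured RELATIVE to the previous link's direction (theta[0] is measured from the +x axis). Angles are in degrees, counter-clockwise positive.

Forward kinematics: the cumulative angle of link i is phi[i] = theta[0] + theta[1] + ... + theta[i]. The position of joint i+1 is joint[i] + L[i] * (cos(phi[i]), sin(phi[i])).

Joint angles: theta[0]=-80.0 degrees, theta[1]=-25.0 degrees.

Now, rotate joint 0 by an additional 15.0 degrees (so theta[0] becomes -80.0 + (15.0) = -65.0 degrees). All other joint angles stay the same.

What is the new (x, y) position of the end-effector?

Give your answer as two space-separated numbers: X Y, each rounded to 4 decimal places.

joint[0] = (0.0000, 0.0000)  (base)
link 0: phi[0] = -65 = -65 deg
  cos(-65 deg) = 0.4226, sin(-65 deg) = -0.9063
  joint[1] = (0.0000, 0.0000) + 4 * (0.4226, -0.9063) = (0.0000 + 1.6905, 0.0000 + -3.6252) = (1.6905, -3.6252)
link 1: phi[1] = -65 + -25 = -90 deg
  cos(-90 deg) = 0.0000, sin(-90 deg) = -1.0000
  joint[2] = (1.6905, -3.6252) + 6.7 * (0.0000, -1.0000) = (1.6905 + 0.0000, -3.6252 + -6.7000) = (1.6905, -10.3252)
End effector: (1.6905, -10.3252)

Answer: 1.6905 -10.3252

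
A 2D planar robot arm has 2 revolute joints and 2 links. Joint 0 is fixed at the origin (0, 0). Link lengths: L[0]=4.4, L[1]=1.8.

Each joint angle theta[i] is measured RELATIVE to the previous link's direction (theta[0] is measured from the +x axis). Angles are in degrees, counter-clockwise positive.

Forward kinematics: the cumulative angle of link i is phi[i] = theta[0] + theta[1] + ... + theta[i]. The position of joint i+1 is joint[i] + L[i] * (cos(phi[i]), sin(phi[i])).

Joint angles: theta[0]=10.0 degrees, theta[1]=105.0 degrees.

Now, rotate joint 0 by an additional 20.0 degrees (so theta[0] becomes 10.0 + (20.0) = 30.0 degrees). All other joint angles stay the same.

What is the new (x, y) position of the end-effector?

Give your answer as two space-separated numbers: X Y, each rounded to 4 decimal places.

joint[0] = (0.0000, 0.0000)  (base)
link 0: phi[0] = 30 = 30 deg
  cos(30 deg) = 0.8660, sin(30 deg) = 0.5000
  joint[1] = (0.0000, 0.0000) + 4.4 * (0.8660, 0.5000) = (0.0000 + 3.8105, 0.0000 + 2.2000) = (3.8105, 2.2000)
link 1: phi[1] = 30 + 105 = 135 deg
  cos(135 deg) = -0.7071, sin(135 deg) = 0.7071
  joint[2] = (3.8105, 2.2000) + 1.8 * (-0.7071, 0.7071) = (3.8105 + -1.2728, 2.2000 + 1.2728) = (2.5377, 3.4728)
End effector: (2.5377, 3.4728)

Answer: 2.5377 3.4728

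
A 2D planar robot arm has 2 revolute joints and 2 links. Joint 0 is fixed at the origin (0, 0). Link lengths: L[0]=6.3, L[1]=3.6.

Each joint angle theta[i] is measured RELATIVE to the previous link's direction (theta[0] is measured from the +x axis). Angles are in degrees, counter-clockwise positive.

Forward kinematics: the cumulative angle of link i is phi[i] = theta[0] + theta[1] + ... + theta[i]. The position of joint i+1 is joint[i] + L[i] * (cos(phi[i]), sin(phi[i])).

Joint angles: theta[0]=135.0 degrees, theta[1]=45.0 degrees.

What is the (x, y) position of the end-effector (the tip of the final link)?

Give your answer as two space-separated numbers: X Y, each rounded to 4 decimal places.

Answer: -8.0548 4.4548

Derivation:
joint[0] = (0.0000, 0.0000)  (base)
link 0: phi[0] = 135 = 135 deg
  cos(135 deg) = -0.7071, sin(135 deg) = 0.7071
  joint[1] = (0.0000, 0.0000) + 6.3 * (-0.7071, 0.7071) = (0.0000 + -4.4548, 0.0000 + 4.4548) = (-4.4548, 4.4548)
link 1: phi[1] = 135 + 45 = 180 deg
  cos(180 deg) = -1.0000, sin(180 deg) = 0.0000
  joint[2] = (-4.4548, 4.4548) + 3.6 * (-1.0000, 0.0000) = (-4.4548 + -3.6000, 4.4548 + 0.0000) = (-8.0548, 4.4548)
End effector: (-8.0548, 4.4548)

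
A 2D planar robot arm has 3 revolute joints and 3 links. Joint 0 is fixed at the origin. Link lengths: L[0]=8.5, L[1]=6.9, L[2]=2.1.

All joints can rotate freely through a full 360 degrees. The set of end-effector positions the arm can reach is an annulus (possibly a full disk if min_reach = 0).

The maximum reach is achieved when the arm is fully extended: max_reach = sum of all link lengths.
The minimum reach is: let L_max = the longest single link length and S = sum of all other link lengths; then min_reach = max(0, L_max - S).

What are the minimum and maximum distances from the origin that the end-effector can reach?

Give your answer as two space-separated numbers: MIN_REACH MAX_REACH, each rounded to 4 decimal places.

Answer: 0.0000 17.5000

Derivation:
Link lengths: [8.5, 6.9, 2.1]
max_reach = 8.5 + 6.9 + 2.1 = 17.5
L_max = max([8.5, 6.9, 2.1]) = 8.5
S (sum of others) = 17.5 - 8.5 = 9
min_reach = max(0, 8.5 - 9) = max(0, -0.5) = 0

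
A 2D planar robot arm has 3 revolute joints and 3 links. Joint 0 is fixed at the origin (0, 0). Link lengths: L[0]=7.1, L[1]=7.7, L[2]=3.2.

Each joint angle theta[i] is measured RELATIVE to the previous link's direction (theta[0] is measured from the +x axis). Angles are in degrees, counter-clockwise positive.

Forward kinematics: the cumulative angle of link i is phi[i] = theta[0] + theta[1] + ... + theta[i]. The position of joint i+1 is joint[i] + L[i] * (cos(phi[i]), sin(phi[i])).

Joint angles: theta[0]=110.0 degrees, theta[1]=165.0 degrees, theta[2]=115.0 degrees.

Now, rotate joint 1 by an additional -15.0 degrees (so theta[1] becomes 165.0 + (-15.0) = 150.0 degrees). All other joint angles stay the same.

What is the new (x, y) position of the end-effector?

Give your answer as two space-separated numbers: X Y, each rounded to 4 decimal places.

joint[0] = (0.0000, 0.0000)  (base)
link 0: phi[0] = 110 = 110 deg
  cos(110 deg) = -0.3420, sin(110 deg) = 0.9397
  joint[1] = (0.0000, 0.0000) + 7.1 * (-0.3420, 0.9397) = (0.0000 + -2.4283, 0.0000 + 6.6718) = (-2.4283, 6.6718)
link 1: phi[1] = 110 + 150 = 260 deg
  cos(260 deg) = -0.1736, sin(260 deg) = -0.9848
  joint[2] = (-2.4283, 6.6718) + 7.7 * (-0.1736, -0.9848) = (-2.4283 + -1.3371, 6.6718 + -7.5830) = (-3.7654, -0.9112)
link 2: phi[2] = 110 + 150 + 115 = 375 deg
  cos(375 deg) = 0.9659, sin(375 deg) = 0.2588
  joint[3] = (-3.7654, -0.9112) + 3.2 * (0.9659, 0.2588) = (-3.7654 + 3.0910, -0.9112 + 0.8282) = (-0.6745, -0.0830)
End effector: (-0.6745, -0.0830)

Answer: -0.6745 -0.0830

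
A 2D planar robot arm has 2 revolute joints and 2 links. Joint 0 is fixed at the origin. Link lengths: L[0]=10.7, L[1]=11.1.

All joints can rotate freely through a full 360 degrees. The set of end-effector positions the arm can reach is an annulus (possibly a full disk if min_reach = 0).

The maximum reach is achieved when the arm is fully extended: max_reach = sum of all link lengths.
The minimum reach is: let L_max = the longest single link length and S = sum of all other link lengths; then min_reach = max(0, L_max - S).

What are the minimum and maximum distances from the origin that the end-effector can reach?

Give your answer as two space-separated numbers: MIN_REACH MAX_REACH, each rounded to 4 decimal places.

Link lengths: [10.7, 11.1]
max_reach = 10.7 + 11.1 = 21.8
L_max = max([10.7, 11.1]) = 11.1
S (sum of others) = 21.8 - 11.1 = 10.7
min_reach = max(0, 11.1 - 10.7) = max(0, 0.4) = 0.4

Answer: 0.4000 21.8000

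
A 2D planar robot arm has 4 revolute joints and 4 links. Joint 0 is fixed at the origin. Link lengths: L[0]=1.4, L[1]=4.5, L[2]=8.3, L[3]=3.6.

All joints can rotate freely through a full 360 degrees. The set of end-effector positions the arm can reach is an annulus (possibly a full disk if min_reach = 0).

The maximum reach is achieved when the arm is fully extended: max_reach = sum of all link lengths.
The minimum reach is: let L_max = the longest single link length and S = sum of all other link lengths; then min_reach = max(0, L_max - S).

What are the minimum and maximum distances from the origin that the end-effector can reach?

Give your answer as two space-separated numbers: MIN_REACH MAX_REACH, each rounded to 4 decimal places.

Link lengths: [1.4, 4.5, 8.3, 3.6]
max_reach = 1.4 + 4.5 + 8.3 + 3.6 = 17.8
L_max = max([1.4, 4.5, 8.3, 3.6]) = 8.3
S (sum of others) = 17.8 - 8.3 = 9.5
min_reach = max(0, 8.3 - 9.5) = max(0, -1.2) = 0

Answer: 0.0000 17.8000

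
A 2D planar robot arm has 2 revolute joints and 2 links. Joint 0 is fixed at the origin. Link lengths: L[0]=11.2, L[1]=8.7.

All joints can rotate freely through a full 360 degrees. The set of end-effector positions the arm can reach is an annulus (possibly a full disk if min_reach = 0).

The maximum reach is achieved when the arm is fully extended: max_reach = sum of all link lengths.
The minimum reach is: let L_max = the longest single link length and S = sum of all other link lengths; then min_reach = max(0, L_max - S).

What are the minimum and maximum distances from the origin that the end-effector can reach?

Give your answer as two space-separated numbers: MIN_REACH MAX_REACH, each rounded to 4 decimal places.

Answer: 2.5000 19.9000

Derivation:
Link lengths: [11.2, 8.7]
max_reach = 11.2 + 8.7 = 19.9
L_max = max([11.2, 8.7]) = 11.2
S (sum of others) = 19.9 - 11.2 = 8.7
min_reach = max(0, 11.2 - 8.7) = max(0, 2.5) = 2.5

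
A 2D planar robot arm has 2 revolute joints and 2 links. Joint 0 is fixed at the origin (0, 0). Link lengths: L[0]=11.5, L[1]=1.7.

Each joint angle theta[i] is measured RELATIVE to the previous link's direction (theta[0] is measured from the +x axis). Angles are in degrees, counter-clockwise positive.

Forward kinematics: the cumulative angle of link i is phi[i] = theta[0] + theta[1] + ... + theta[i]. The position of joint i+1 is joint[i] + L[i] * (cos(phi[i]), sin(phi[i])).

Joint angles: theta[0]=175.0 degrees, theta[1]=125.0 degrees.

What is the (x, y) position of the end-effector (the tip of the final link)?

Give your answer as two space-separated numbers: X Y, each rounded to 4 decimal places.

Answer: -10.6062 -0.4700

Derivation:
joint[0] = (0.0000, 0.0000)  (base)
link 0: phi[0] = 175 = 175 deg
  cos(175 deg) = -0.9962, sin(175 deg) = 0.0872
  joint[1] = (0.0000, 0.0000) + 11.5 * (-0.9962, 0.0872) = (0.0000 + -11.4562, 0.0000 + 1.0023) = (-11.4562, 1.0023)
link 1: phi[1] = 175 + 125 = 300 deg
  cos(300 deg) = 0.5000, sin(300 deg) = -0.8660
  joint[2] = (-11.4562, 1.0023) + 1.7 * (0.5000, -0.8660) = (-11.4562 + 0.8500, 1.0023 + -1.4722) = (-10.6062, -0.4700)
End effector: (-10.6062, -0.4700)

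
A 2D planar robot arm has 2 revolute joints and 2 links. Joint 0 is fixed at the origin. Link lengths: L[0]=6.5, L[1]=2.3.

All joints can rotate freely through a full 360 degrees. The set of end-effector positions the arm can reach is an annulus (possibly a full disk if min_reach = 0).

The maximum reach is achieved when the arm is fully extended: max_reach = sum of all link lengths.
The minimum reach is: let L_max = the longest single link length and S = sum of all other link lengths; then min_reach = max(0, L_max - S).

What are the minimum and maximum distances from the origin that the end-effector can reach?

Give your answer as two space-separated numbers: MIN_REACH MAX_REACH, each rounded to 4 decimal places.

Answer: 4.2000 8.8000

Derivation:
Link lengths: [6.5, 2.3]
max_reach = 6.5 + 2.3 = 8.8
L_max = max([6.5, 2.3]) = 6.5
S (sum of others) = 8.8 - 6.5 = 2.3
min_reach = max(0, 6.5 - 2.3) = max(0, 4.2) = 4.2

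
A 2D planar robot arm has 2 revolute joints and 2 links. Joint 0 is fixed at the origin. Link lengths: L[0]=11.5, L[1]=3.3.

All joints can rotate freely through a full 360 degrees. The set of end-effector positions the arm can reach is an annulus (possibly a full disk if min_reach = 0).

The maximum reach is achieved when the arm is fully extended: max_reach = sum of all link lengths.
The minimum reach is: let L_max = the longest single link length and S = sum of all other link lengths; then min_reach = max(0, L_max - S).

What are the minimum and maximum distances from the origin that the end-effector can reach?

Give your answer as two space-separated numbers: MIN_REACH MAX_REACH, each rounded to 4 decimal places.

Link lengths: [11.5, 3.3]
max_reach = 11.5 + 3.3 = 14.8
L_max = max([11.5, 3.3]) = 11.5
S (sum of others) = 14.8 - 11.5 = 3.3
min_reach = max(0, 11.5 - 3.3) = max(0, 8.2) = 8.2

Answer: 8.2000 14.8000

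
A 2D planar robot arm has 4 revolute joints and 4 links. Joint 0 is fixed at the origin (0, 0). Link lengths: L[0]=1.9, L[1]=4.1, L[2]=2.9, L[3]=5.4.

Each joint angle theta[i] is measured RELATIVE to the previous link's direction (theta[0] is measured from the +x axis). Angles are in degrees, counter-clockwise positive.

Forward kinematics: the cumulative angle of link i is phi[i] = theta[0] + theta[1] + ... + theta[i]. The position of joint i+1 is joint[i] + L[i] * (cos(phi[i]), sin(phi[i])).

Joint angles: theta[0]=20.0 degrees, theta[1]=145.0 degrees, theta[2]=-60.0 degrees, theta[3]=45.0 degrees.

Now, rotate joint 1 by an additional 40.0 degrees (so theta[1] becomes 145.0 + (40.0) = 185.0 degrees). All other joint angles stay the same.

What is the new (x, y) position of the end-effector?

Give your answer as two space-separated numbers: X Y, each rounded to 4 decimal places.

joint[0] = (0.0000, 0.0000)  (base)
link 0: phi[0] = 20 = 20 deg
  cos(20 deg) = 0.9397, sin(20 deg) = 0.3420
  joint[1] = (0.0000, 0.0000) + 1.9 * (0.9397, 0.3420) = (0.0000 + 1.7854, 0.0000 + 0.6498) = (1.7854, 0.6498)
link 1: phi[1] = 20 + 185 = 205 deg
  cos(205 deg) = -0.9063, sin(205 deg) = -0.4226
  joint[2] = (1.7854, 0.6498) + 4.1 * (-0.9063, -0.4226) = (1.7854 + -3.7159, 0.6498 + -1.7327) = (-1.9304, -1.0829)
link 2: phi[2] = 20 + 185 + -60 = 145 deg
  cos(145 deg) = -0.8192, sin(145 deg) = 0.5736
  joint[3] = (-1.9304, -1.0829) + 2.9 * (-0.8192, 0.5736) = (-1.9304 + -2.3755, -1.0829 + 1.6634) = (-4.3060, 0.5805)
link 3: phi[3] = 20 + 185 + -60 + 45 = 190 deg
  cos(190 deg) = -0.9848, sin(190 deg) = -0.1736
  joint[4] = (-4.3060, 0.5805) + 5.4 * (-0.9848, -0.1736) = (-4.3060 + -5.3180, 0.5805 + -0.9377) = (-9.6239, -0.3572)
End effector: (-9.6239, -0.3572)

Answer: -9.6239 -0.3572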